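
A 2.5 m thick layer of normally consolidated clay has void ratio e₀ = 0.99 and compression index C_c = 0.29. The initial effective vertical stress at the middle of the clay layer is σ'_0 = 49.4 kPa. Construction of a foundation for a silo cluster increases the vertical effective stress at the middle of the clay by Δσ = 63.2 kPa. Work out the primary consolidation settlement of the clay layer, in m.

Final effective stress: σ'_f = σ'_0 + Δσ = 49.4 + 63.2 = 112.6 kPa.
Normally consolidated clay, so the full stress increment lies on the virgin compression line:
S_c = C_c·H/(1+e₀)·log₁₀(σ'_f/σ'_0) = 0.29×2.5/(1+0.99)×log₁₀(112.6/49.4)
    = 0.36432 × 0.35781 = 0.1304 m

S_c ≈ 0.13 m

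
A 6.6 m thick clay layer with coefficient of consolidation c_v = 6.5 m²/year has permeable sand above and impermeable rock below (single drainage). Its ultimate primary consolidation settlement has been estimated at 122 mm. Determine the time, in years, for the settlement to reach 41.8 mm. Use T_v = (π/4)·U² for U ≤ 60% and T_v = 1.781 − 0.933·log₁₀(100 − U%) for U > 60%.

Drainage path length: H_d = H = 6.6 m (single drainage).
U = S(t)/S_ult = 41.8/122 = 0.3426.
U ≤ 60%: T_v = (π/4)·U² = (π/4)×0.34262² = 0.092198.
t = T_v·H_d²/c_v = 0.092198×6.6²/6.5 = 0.6179 years.

t ≈ 0.618 years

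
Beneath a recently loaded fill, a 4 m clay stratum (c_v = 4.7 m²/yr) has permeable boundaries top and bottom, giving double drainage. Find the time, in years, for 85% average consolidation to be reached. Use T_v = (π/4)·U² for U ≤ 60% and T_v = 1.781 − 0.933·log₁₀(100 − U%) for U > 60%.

Drainage path length: H_d = H/2 = 2 m (double drainage).
U > 60%: T_v = 1.781 − 0.933·log₁₀(100 − 85) = 0.68371.
t = T_v·H_d²/c_v = 0.68371×2²/4.7 = 0.5819 years.

t ≈ 0.582 years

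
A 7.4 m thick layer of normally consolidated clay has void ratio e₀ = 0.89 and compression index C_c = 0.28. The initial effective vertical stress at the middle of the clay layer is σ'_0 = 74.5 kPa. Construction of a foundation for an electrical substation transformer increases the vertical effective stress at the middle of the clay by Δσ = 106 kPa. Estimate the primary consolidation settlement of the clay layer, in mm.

Final effective stress: σ'_f = σ'_0 + Δσ = 74.5 + 106 = 180.5 kPa.
Normally consolidated clay, so the full stress increment lies on the virgin compression line:
S_c = C_c·H/(1+e₀)·log₁₀(σ'_f/σ'_0) = 0.28×7.4/(1+0.89)×log₁₀(180.5/74.5)
    = 1.0963 × 0.38432 = 0.4213 m

S_c ≈ 421 mm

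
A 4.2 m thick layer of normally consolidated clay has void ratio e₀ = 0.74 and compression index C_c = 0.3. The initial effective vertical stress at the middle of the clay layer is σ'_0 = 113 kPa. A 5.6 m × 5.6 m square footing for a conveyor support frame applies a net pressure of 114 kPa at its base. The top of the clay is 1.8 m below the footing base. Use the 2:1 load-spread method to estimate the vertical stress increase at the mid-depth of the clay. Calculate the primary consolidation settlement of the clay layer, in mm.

Mid-depth of clay below the footing base: z = 1.8 + 4.2/2 = 3.9 m.
Stress increase at mid-clay by the 2:1 spreading method:
Δσ = qBL/((B+z)(L+z)) = 114×5.6×5.6/((5.6+3.9)(5.6+3.9)) = 39.613 kPa
Final effective stress: σ'_f = σ'_0 + Δσ = 113 + 39.613 = 152.61 kPa.
Normally consolidated clay, so the full stress increment lies on the virgin compression line:
S_c = C_c·H/(1+e₀)·log₁₀(σ'_f/σ'_0) = 0.3×4.2/(1+0.74)×log₁₀(152.61/113)
    = 0.72414 × 0.1305 = 0.0945 m

S_c ≈ 94.5 mm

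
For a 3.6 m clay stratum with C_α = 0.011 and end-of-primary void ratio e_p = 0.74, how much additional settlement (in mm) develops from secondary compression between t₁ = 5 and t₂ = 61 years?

S_s ≈ 24.7 mm

Secondary compression: S_s = C_α·H/(1+e_p)·log₁₀(t₂/t₁)
S_s = 0.011×3.6/(1+0.74)×log₁₀(61/5)
    = 0.02276 × 1.086 = 0.02472 m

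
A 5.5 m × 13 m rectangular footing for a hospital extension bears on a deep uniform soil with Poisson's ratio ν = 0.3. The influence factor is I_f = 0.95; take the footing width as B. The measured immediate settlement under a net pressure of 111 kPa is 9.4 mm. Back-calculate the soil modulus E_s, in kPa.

E_s ≈ 56100 kPa

S_e = q·B·(1−ν²)/E_s · I_f  ⇒  E_s = q·B·(1−ν²)·I_f / S_e.
E_s = 111 × 5.5 × 0.91 × 0.95 / 0.0094 = 56150 kPa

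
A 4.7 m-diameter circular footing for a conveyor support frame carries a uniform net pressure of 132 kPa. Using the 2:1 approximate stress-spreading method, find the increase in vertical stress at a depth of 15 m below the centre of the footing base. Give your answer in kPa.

By the 2:1 method the load spreads at 1 horizontal : 2 vertical, so at depth z the loaded area has grown by z in each plan dimension:
Δσ ≈ qD²/(D+z)² = 132×4.7²/(4.7+15)² = 7.5134 kPa

Δσ_z ≈ 7.51 kPa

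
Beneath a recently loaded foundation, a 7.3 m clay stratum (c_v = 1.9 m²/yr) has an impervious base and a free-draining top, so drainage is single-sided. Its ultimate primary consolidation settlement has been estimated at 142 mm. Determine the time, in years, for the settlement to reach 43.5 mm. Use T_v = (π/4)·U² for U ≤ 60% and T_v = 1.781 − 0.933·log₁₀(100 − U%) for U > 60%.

Drainage path length: H_d = H = 7.3 m (single drainage).
U = S(t)/S_ult = 43.5/142 = 0.3063.
U ≤ 60%: T_v = (π/4)·U² = (π/4)×0.30634² = 0.073704.
t = T_v·H_d²/c_v = 0.073704×7.3²/1.9 = 2.067 years.

t ≈ 2.07 years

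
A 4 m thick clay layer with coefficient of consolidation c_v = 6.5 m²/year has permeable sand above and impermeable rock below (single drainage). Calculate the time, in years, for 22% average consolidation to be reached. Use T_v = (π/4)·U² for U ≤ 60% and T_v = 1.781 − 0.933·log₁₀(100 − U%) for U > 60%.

t ≈ 0.0936 years

Drainage path length: H_d = H = 4 m (single drainage).
U ≤ 60%: T_v = (π/4)·U² = (π/4)×0.22² = 0.038013.
t = T_v·H_d²/c_v = 0.038013×4²/6.5 = 0.09357 years.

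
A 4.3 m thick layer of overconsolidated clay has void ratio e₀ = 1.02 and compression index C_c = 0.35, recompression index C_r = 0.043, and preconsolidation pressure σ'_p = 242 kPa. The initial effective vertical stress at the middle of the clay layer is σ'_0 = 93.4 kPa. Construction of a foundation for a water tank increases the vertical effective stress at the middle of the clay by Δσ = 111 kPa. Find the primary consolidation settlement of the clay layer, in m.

S_c ≈ 0.0311 m

Final effective stress: σ'_f = 93.4 + 111 = 204.4 kPa.
σ'_f = 204.4 ≤ σ'_p = 242 kPa, so the clay remains overconsolidated and only the recompression index applies:
S_c = C_r·H/(1+e₀)·log₁₀(σ'_f/σ'_0) = 0.043×4.3/2.02×log₁₀(204.4/93.4)
    = 0.091534 × 0.34013 = 0.03113 m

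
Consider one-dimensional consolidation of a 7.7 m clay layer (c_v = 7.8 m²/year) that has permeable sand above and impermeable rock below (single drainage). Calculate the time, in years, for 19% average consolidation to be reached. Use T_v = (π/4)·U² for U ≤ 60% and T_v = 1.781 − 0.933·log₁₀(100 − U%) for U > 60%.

Drainage path length: H_d = H = 7.7 m (single drainage).
U ≤ 60%: T_v = (π/4)·U² = (π/4)×0.19² = 0.028353.
t = T_v·H_d²/c_v = 0.028353×7.7²/7.8 = 0.2155 years.

t ≈ 0.216 years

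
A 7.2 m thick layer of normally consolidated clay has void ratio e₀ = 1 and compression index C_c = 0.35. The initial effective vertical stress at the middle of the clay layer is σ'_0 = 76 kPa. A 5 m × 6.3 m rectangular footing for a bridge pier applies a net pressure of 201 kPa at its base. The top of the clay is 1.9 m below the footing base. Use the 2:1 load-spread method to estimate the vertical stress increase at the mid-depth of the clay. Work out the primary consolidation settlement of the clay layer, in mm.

S_c ≈ 281 mm

Mid-depth of clay below the footing base: z = 1.9 + 7.2/2 = 5.5 m.
Stress increase at mid-clay by the 2:1 spreading method:
Δσ = qBL/((B+z)(L+z)) = 201×5×6.3/((5+5.5)(6.3+5.5)) = 51.102 kPa
Final effective stress: σ'_f = σ'_0 + Δσ = 76 + 51.102 = 127.1 kPa.
Normally consolidated clay, so the full stress increment lies on the virgin compression line:
S_c = C_c·H/(1+e₀)·log₁₀(σ'_f/σ'_0) = 0.35×7.2/(1+1)×log₁₀(127.1/76)
    = 1.26 × 0.22333 = 0.2814 m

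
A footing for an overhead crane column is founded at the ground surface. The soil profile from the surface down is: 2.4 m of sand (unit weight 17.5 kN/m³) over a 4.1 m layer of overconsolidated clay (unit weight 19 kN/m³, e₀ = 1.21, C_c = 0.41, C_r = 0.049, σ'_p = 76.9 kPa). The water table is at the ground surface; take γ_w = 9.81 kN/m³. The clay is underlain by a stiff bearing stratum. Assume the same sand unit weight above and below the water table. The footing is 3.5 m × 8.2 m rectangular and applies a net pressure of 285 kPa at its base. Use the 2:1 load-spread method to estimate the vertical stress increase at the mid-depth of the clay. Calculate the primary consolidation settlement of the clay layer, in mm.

Mid-depth of clay below the ground surface: z = 2.4 + 4.1/2 = 4.45 m.
Total vertical stress at mid-clay: σ_v = 17.5×2.4 + 19×2.05 = 80.95 kPa.
Pore pressure: u = 9.81×(4.45 − 0) = 43.655 kPa.
Initial effective stress: σ'_0 = σ_v − u = 80.95 − 43.655 = 37.295 kPa.
Stress increase at mid-clay by the 2:1 spreading method:
Δσ = qBL/((B+z)(L+z)) = 285×3.5×8.2/((3.5+4.45)(8.2+4.45)) = 81.333 kPa
Final effective stress: σ'_f = 37.295 + 81.333 = 118.63 kPa.
σ'_f = 118.63 > σ'_p = 76.9 kPa, so the stress path crosses the preconsolidation pressure — recompression up to σ'_p, then virgin compression beyond:
S_c = H/(1+e₀)·[C_r·log₁₀(σ'_p/σ'_0) + C_c·log₁₀(σ'_f/σ'_p)]
    = 4.1/2.21 × [0.049×log₁₀(76.9/37.295) + 0.41×log₁₀(118.63/76.9)]
    = 1.8552 × [0.0154 + 0.07719] = 0.1718 m

S_c ≈ 172 mm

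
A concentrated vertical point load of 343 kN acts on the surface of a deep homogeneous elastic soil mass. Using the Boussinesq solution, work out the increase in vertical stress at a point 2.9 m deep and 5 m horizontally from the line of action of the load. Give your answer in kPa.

Boussinesq vertical stress below a point load on an elastic half-space:
Δσ_z = 3P/(2πz²) · [1 + (r/z)²]^(−5/2)
r/z = 5/2.9 = 1.7241; [1+(r/z)²]^(−5/2) = 0.031791.
Δσ_z = 3×343/(2π×2.9²) × 0.031791 = 19.473 × 0.031791 = 0.6191 kPa

Δσ_z ≈ 0.619 kPa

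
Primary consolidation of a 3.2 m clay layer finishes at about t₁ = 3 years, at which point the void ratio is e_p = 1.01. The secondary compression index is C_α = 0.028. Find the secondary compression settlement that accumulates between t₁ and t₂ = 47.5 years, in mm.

S_s ≈ 53.5 mm

Secondary compression: S_s = C_α·H/(1+e_p)·log₁₀(t₂/t₁)
S_s = 0.028×3.2/(1+1.01)×log₁₀(47.5/3)
    = 0.04458 × 1.2 = 0.05347 m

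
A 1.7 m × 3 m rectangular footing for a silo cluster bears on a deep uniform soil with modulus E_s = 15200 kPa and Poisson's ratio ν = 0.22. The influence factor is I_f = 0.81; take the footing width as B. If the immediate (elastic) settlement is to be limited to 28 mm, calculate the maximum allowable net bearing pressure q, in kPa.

S_e = q·B·(1−ν²)/E_s · I_f  ⇒  q = S_e·E_s / (B·(1−ν²)·I_f).
q = 0.028 × 15200 / (1.7 × 0.9516 × 0.81) = 324.8 kPa

q ≈ 325 kPa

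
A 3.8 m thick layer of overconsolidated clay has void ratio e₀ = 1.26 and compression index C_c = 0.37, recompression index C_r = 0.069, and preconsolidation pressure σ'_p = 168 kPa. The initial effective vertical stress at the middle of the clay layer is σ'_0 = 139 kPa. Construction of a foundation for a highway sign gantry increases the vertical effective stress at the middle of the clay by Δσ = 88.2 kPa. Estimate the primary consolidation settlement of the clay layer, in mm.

Final effective stress: σ'_f = 139 + 88.2 = 227.2 kPa.
σ'_f = 227.2 > σ'_p = 168 kPa, so the stress path crosses the preconsolidation pressure — recompression up to σ'_p, then virgin compression beyond:
S_c = H/(1+e₀)·[C_r·log₁₀(σ'_p/σ'_0) + C_c·log₁₀(σ'_f/σ'_p)]
    = 3.8/2.26 × [0.069×log₁₀(168/139) + 0.37×log₁₀(227.2/168)]
    = 1.6814 × [0.0056783 + 0.048507] = 0.09111 m

S_c ≈ 91.1 mm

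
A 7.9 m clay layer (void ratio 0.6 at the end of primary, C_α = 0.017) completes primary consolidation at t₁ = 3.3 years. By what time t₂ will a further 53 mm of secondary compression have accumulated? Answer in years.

S_s = C_α·H/(1+e_p)·log₁₀(t₂/t₁) ⇒ log₁₀(t₂/t₁) = S_s·(1+e_p)/(C_α·H).
log₁₀(t₂/t₁) = 0.053 × (1+0.6) / (0.017×7.9) = 0.6314
t₂ = t₁ × 10^0.6314 = 3.3 × 4.28 = 14.12 years

t₂ ≈ 14.1 years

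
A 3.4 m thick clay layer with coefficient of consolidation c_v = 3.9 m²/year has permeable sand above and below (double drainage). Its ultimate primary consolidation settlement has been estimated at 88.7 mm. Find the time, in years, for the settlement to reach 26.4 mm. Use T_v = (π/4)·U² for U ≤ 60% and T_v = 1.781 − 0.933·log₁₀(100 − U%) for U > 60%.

Drainage path length: H_d = H/2 = 1.7 m (double drainage).
U = S(t)/S_ult = 26.4/88.7 = 0.2976.
U ≤ 60%: T_v = (π/4)·U² = (π/4)×0.29763² = 0.069575.
t = T_v·H_d²/c_v = 0.069575×1.7²/3.9 = 0.05156 years.

t ≈ 0.0516 years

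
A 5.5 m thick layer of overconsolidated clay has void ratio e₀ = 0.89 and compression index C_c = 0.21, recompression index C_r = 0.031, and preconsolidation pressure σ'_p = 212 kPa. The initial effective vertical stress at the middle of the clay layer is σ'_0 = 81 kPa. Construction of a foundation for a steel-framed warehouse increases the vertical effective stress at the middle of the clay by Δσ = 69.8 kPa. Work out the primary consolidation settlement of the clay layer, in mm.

Final effective stress: σ'_f = 81 + 69.8 = 150.8 kPa.
σ'_f = 150.8 ≤ σ'_p = 212 kPa, so the clay remains overconsolidated and only the recompression index applies:
S_c = C_r·H/(1+e₀)·log₁₀(σ'_f/σ'_0) = 0.031×5.5/1.89×log₁₀(150.8/81)
    = 0.090213 × 0.26992 = 0.02435 m

S_c ≈ 24.4 mm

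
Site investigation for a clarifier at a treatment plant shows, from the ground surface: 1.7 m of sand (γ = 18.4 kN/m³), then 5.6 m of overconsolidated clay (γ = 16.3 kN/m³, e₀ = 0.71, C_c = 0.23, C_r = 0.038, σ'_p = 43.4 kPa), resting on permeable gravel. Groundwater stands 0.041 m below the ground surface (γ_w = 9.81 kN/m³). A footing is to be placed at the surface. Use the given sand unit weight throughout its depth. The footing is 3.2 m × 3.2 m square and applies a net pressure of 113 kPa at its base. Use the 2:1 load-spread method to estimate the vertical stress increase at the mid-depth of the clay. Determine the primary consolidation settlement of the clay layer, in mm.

Mid-depth of clay below the ground surface: z = 1.7 + 5.6/2 = 4.5 m.
Total vertical stress at mid-clay: σ_v = 18.4×1.7 + 16.3×2.8 = 76.92 kPa.
Pore pressure: u = 9.81×(4.5 − 0.041) = 43.743 kPa.
Initial effective stress: σ'_0 = σ_v − u = 76.92 − 43.743 = 33.177 kPa.
Stress increase at mid-clay by the 2:1 spreading method:
Δσ = qBL/((B+z)(L+z)) = 113×3.2×3.2/((3.2+4.5)(3.2+4.5)) = 19.516 kPa
Final effective stress: σ'_f = 33.177 + 19.516 = 52.693 kPa.
σ'_f = 52.693 > σ'_p = 43.4 kPa, so the stress path crosses the preconsolidation pressure — recompression up to σ'_p, then virgin compression beyond:
S_c = H/(1+e₀)·[C_r·log₁₀(σ'_p/σ'_0) + C_c·log₁₀(σ'_f/σ'_p)]
    = 5.6/1.71 × [0.038×log₁₀(43.4/33.177) + 0.23×log₁₀(52.693/43.4)]
    = 3.2749 × [0.0044328 + 0.019381] = 0.07799 m

S_c ≈ 78 mm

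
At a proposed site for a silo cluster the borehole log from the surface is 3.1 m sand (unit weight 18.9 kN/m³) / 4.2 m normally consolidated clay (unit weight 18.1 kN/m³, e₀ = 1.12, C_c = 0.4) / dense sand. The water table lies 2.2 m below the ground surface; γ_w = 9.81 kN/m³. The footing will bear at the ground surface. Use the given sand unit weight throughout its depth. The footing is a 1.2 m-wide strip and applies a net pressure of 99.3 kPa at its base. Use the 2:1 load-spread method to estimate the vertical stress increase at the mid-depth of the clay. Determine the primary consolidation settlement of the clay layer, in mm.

Mid-depth of clay below the ground surface: z = 3.1 + 4.2/2 = 5.2 m.
Total vertical stress at mid-clay: σ_v = 18.9×3.1 + 18.1×2.1 = 96.6 kPa.
Pore pressure: u = 9.81×(5.2 − 2.2) = 29.43 kPa.
Initial effective stress: σ'_0 = σ_v − u = 96.6 − 29.43 = 67.17 kPa.
Stress increase at mid-clay by the 2:1 spreading method:
Δσ = qB/(B+z) = 99.3×1.2/(1.2+5.2) = 18.619 kPa
Final effective stress: σ'_f = σ'_0 + Δσ = 67.17 + 18.619 = 85.789 kPa.
Normally consolidated clay, so the full stress increment lies on the virgin compression line:
S_c = C_c·H/(1+e₀)·log₁₀(σ'_f/σ'_0) = 0.4×4.2/(1+1.12)×log₁₀(85.789/67.17)
    = 0.79245 × 0.10626 = 0.08421 m

S_c ≈ 84.2 mm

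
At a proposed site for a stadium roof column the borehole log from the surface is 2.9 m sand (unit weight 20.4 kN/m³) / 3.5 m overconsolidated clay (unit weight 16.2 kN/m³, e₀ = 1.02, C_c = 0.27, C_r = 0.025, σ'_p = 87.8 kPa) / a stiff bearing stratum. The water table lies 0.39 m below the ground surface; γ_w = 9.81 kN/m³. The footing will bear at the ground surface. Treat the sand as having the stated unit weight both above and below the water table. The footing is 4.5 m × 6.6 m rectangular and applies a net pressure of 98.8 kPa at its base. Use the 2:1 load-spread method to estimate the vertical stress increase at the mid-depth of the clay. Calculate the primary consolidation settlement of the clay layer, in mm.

Mid-depth of clay below the ground surface: z = 2.9 + 3.5/2 = 4.65 m.
Total vertical stress at mid-clay: σ_v = 20.4×2.9 + 16.2×1.75 = 87.51 kPa.
Pore pressure: u = 9.81×(4.65 − 0.39) = 41.791 kPa.
Initial effective stress: σ'_0 = σ_v − u = 87.51 − 41.791 = 45.719 kPa.
Stress increase at mid-clay by the 2:1 spreading method:
Δσ = qBL/((B+z)(L+z)) = 98.8×4.5×6.6/((4.5+4.65)(6.6+4.65)) = 28.506 kPa
Final effective stress: σ'_f = 45.719 + 28.506 = 74.225 kPa.
σ'_f = 74.225 ≤ σ'_p = 87.8 kPa, so the clay remains overconsolidated and only the recompression index applies:
S_c = C_r·H/(1+e₀)·log₁₀(σ'_f/σ'_0) = 0.025×3.5/2.02×log₁₀(74.225/45.719)
    = 0.043318 × 0.21045 = 0.009116 m

S_c ≈ 9.12 mm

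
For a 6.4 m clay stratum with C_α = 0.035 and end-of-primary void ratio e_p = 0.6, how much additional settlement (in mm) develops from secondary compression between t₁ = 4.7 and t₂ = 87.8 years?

S_s ≈ 178 mm

Secondary compression: S_s = C_α·H/(1+e_p)·log₁₀(t₂/t₁)
S_s = 0.035×6.4/(1+0.6)×log₁₀(87.8/4.7)
    = 0.14 × 1.271 = 0.178 m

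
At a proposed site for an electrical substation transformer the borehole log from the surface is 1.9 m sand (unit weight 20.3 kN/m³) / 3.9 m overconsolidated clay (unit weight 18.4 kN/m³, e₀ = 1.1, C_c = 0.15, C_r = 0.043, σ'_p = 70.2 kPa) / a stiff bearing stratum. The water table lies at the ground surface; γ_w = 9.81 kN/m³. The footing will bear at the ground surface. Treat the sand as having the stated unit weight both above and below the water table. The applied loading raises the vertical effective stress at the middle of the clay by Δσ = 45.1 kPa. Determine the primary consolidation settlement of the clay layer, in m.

S_c ≈ 0.041 m

Mid-depth of clay below the ground surface: z = 1.9 + 3.9/2 = 3.85 m.
Total vertical stress at mid-clay: σ_v = 20.3×1.9 + 18.4×1.95 = 74.45 kPa.
Pore pressure: u = 9.81×(3.85 − 0) = 37.769 kPa.
Initial effective stress: σ'_0 = σ_v − u = 74.45 − 37.769 = 36.681 kPa.
Final effective stress: σ'_f = 36.681 + 45.1 = 81.781 kPa.
σ'_f = 81.781 > σ'_p = 70.2 kPa, so the stress path crosses the preconsolidation pressure — recompression up to σ'_p, then virgin compression beyond:
S_c = H/(1+e₀)·[C_r·log₁₀(σ'_p/σ'_0) + C_c·log₁₀(σ'_f/σ'_p)]
    = 3.9/2.1 × [0.043×log₁₀(70.2/36.681) + 0.15×log₁₀(81.781/70.2)]
    = 1.8571 × [0.012122 + 0.0099473] = 0.04098 m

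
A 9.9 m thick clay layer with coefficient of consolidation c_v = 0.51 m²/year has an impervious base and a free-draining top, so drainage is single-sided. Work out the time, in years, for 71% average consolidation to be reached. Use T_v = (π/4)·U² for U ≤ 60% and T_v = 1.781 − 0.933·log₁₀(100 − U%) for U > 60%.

Drainage path length: H_d = H = 9.9 m (single drainage).
U > 60%: T_v = 1.781 − 0.933·log₁₀(100 − 71) = 0.41658.
t = T_v·H_d²/c_v = 0.41658×9.9²/0.51 = 80.06 years.

t ≈ 80.1 years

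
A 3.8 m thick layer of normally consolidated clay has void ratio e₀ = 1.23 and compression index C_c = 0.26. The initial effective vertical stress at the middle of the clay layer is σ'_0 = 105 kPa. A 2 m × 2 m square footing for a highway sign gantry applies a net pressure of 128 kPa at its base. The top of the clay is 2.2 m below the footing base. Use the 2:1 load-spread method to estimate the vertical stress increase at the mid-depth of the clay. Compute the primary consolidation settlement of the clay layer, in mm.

Mid-depth of clay below the footing base: z = 2.2 + 3.8/2 = 4.1 m.
Stress increase at mid-clay by the 2:1 spreading method:
Δσ = qBL/((B+z)(L+z)) = 128×2×2/((2+4.1)(2+4.1)) = 13.76 kPa
Final effective stress: σ'_f = σ'_0 + Δσ = 105 + 13.76 = 118.76 kPa.
Normally consolidated clay, so the full stress increment lies on the virgin compression line:
S_c = C_c·H/(1+e₀)·log₁₀(σ'_f/σ'_0) = 0.26×3.8/(1+1.23)×log₁₀(118.76/105)
    = 0.44305 × 0.053481 = 0.02369 m

S_c ≈ 23.7 mm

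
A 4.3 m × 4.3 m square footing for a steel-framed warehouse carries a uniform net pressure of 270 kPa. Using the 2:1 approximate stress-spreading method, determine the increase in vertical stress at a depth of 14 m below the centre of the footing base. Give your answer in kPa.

By the 2:1 method the load spreads at 1 horizontal : 2 vertical, so at depth z the loaded area has grown by z in each plan dimension:
Δσ = qBL/((B+z)(L+z)) = 270×4.3×4.3/((4.3+14)(4.3+14)) = 14.907 kPa

Δσ_z ≈ 14.9 kPa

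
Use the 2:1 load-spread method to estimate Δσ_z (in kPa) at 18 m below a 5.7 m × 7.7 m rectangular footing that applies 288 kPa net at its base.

Δσ_z ≈ 20.8 kPa

By the 2:1 method the load spreads at 1 horizontal : 2 vertical, so at depth z the loaded area has grown by z in each plan dimension:
Δσ = qBL/((B+z)(L+z)) = 288×5.7×7.7/((5.7+18)(7.7+18)) = 20.753 kPa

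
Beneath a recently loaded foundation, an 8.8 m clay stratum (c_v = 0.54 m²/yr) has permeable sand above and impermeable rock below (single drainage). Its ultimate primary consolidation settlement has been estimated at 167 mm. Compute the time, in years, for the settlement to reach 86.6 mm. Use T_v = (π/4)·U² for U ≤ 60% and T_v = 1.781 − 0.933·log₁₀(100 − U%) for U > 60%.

t ≈ 30.3 years

Drainage path length: H_d = H = 8.8 m (single drainage).
U = S(t)/S_ult = 86.6/167 = 0.5186.
U ≤ 60%: T_v = (π/4)·U² = (π/4)×0.51856² = 0.2112.
t = T_v·H_d²/c_v = 0.2112×8.8²/0.54 = 30.29 years.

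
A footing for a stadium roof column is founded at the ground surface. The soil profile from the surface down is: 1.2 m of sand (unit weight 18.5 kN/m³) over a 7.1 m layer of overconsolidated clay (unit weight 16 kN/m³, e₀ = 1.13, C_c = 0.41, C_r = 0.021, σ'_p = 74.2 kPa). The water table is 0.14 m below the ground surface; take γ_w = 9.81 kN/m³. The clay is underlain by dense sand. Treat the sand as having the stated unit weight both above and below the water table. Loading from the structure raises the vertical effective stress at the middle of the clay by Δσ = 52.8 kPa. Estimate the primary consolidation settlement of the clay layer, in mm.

S_c ≈ 115 mm

Mid-depth of clay below the ground surface: z = 1.2 + 7.1/2 = 4.75 m.
Total vertical stress at mid-clay: σ_v = 18.5×1.2 + 16×3.55 = 79 kPa.
Pore pressure: u = 9.81×(4.75 − 0.14) = 45.224 kPa.
Initial effective stress: σ'_0 = σ_v − u = 79 − 45.224 = 33.776 kPa.
Final effective stress: σ'_f = 33.776 + 52.8 = 86.576 kPa.
σ'_f = 86.576 > σ'_p = 74.2 kPa, so the stress path crosses the preconsolidation pressure — recompression up to σ'_p, then virgin compression beyond:
S_c = H/(1+e₀)·[C_r·log₁₀(σ'_p/σ'_0) + C_c·log₁₀(σ'_f/σ'_p)]
    = 7.1/2.13 × [0.021×log₁₀(74.2/33.776) + 0.41×log₁₀(86.576/74.2)]
    = 3.3333 × [0.0071777 + 0.027467] = 0.1155 m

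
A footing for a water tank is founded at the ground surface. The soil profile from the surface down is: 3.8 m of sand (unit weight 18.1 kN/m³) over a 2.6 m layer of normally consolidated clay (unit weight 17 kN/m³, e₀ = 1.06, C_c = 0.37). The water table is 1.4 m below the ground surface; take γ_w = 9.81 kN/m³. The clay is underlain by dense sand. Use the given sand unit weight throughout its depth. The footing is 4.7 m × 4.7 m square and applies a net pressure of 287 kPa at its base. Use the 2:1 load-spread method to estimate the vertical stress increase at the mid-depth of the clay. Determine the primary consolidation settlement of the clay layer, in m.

Mid-depth of clay below the ground surface: z = 3.8 + 2.6/2 = 5.1 m.
Total vertical stress at mid-clay: σ_v = 18.1×3.8 + 17×1.3 = 90.88 kPa.
Pore pressure: u = 9.81×(5.1 − 1.4) = 36.297 kPa.
Initial effective stress: σ'_0 = σ_v − u = 90.88 − 36.297 = 54.583 kPa.
Stress increase at mid-clay by the 2:1 spreading method:
Δσ = qBL/((B+z)(L+z)) = 287×4.7×4.7/((4.7+5.1)(4.7+5.1)) = 66.012 kPa
Final effective stress: σ'_f = σ'_0 + Δσ = 54.583 + 66.012 = 120.59 kPa.
Normally consolidated clay, so the full stress increment lies on the virgin compression line:
S_c = C_c·H/(1+e₀)·log₁₀(σ'_f/σ'_0) = 0.37×2.6/(1+1.06)×log₁₀(120.59/54.583)
    = 0.46699 × 0.34425 = 0.1608 m

S_c ≈ 0.161 m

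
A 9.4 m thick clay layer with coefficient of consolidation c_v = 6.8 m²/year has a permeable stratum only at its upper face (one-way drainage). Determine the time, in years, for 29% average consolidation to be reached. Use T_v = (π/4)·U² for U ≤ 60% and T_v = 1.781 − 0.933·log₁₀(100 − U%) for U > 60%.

t ≈ 0.858 years

Drainage path length: H_d = H = 9.4 m (single drainage).
U ≤ 60%: T_v = (π/4)·U² = (π/4)×0.29² = 0.066052.
t = T_v·H_d²/c_v = 0.066052×9.4²/6.8 = 0.8583 years.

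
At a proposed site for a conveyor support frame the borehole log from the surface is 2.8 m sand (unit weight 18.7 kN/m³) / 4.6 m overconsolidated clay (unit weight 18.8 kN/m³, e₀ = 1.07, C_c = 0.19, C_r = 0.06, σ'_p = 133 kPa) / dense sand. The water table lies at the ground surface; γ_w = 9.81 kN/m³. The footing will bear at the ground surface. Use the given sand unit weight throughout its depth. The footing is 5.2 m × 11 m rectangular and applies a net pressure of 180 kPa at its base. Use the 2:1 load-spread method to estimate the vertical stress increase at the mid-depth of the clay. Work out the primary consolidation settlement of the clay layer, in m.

S_c ≈ 0.0498 m

Mid-depth of clay below the ground surface: z = 2.8 + 4.6/2 = 5.1 m.
Total vertical stress at mid-clay: σ_v = 18.7×2.8 + 18.8×2.3 = 95.6 kPa.
Pore pressure: u = 9.81×(5.1 − 0) = 50.031 kPa.
Initial effective stress: σ'_0 = σ_v − u = 95.6 − 50.031 = 45.569 kPa.
Stress increase at mid-clay by the 2:1 spreading method:
Δσ = qBL/((B+z)(L+z)) = 180×5.2×11/((5.2+5.1)(11+5.1)) = 62.088 kPa
Final effective stress: σ'_f = 45.569 + 62.088 = 107.66 kPa.
σ'_f = 107.66 ≤ σ'_p = 133 kPa, so the clay remains overconsolidated and only the recompression index applies:
S_c = C_r·H/(1+e₀)·log₁₀(σ'_f/σ'_0) = 0.06×4.6/2.07×log₁₀(107.66/45.569)
    = 0.13333 × 0.37338 = 0.04978 m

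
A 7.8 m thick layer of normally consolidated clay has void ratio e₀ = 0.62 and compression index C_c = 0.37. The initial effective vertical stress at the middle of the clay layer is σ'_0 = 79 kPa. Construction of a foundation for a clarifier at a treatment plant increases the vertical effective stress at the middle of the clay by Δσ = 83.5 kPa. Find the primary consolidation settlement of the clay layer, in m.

S_c ≈ 0.558 m

Final effective stress: σ'_f = σ'_0 + Δσ = 79 + 83.5 = 162.5 kPa.
Normally consolidated clay, so the full stress increment lies on the virgin compression line:
S_c = C_c·H/(1+e₀)·log₁₀(σ'_f/σ'_0) = 0.37×7.8/(1+0.62)×log₁₀(162.5/79)
    = 1.7815 × 0.31323 = 0.558 m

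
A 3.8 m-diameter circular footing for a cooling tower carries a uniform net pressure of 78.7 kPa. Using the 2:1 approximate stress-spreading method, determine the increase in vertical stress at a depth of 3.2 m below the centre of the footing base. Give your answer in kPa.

By the 2:1 method the load spreads at 1 horizontal : 2 vertical, so at depth z the loaded area has grown by z in each plan dimension:
Δσ ≈ qD²/(D+z)² = 78.7×3.8²/(3.8+3.2)² = 23.192 kPa

Δσ_z ≈ 23.2 kPa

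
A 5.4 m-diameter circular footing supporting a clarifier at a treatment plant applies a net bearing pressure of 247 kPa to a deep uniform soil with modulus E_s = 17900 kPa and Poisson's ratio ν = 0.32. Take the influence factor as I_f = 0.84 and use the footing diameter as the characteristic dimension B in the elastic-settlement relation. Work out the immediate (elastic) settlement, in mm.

Immediate (elastic) settlement: S_e = q·B·(1−ν²)/E_s · I_f.
S_e = 247 × 5.4 × (1 − 0.32²) / 17900 × 0.84
    = 247 × 5.4 × 0.8976 / 17900 × 0.84
    = 0.05618 m = 56.18 mm

S_e ≈ 56.2 mm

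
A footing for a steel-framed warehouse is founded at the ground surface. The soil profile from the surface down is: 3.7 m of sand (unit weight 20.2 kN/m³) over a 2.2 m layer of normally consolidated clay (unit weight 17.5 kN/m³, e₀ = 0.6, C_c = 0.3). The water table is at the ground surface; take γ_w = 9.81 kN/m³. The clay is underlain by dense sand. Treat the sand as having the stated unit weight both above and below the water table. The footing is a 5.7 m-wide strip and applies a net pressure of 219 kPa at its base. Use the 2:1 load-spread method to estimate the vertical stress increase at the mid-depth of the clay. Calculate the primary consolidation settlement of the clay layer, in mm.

Mid-depth of clay below the ground surface: z = 3.7 + 2.2/2 = 4.8 m.
Total vertical stress at mid-clay: σ_v = 20.2×3.7 + 17.5×1.1 = 93.99 kPa.
Pore pressure: u = 9.81×(4.8 − 0) = 47.088 kPa.
Initial effective stress: σ'_0 = σ_v − u = 93.99 − 47.088 = 46.902 kPa.
Stress increase at mid-clay by the 2:1 spreading method:
Δσ = qB/(B+z) = 219×5.7/(5.7+4.8) = 118.89 kPa
Final effective stress: σ'_f = σ'_0 + Δσ = 46.902 + 118.89 = 165.79 kPa.
Normally consolidated clay, so the full stress increment lies on the virgin compression line:
S_c = C_c·H/(1+e₀)·log₁₀(σ'_f/σ'_0) = 0.3×2.2/(1+0.6)×log₁₀(165.79/46.902)
    = 0.4125 × 0.54837 = 0.2262 m

S_c ≈ 226 mm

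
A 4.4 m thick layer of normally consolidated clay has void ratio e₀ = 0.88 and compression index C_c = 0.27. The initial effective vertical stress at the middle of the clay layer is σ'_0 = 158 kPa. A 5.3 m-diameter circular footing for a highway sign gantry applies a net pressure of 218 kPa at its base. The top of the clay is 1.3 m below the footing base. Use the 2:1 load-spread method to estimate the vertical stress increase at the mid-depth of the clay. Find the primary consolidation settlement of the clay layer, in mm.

Mid-depth of clay below the footing base: z = 1.3 + 4.4/2 = 3.5 m.
Stress increase at mid-clay by the 2:1 spreading method:
Δσ ≈ qD²/(D+z)² = 218×5.3²/(5.3+3.5)² = 79.076 kPa
Final effective stress: σ'_f = σ'_0 + Δσ = 158 + 79.076 = 237.08 kPa.
Normally consolidated clay, so the full stress increment lies on the virgin compression line:
S_c = C_c·H/(1+e₀)·log₁₀(σ'_f/σ'_0) = 0.27×4.4/(1+0.88)×log₁₀(237.08/158)
    = 0.63191 × 0.17624 = 0.1114 m

S_c ≈ 111 mm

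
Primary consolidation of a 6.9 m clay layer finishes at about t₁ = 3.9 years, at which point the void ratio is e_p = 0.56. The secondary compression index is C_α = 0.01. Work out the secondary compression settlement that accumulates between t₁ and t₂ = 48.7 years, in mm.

S_s ≈ 48.5 mm

Secondary compression: S_s = C_α·H/(1+e_p)·log₁₀(t₂/t₁)
S_s = 0.01×6.9/(1+0.56)×log₁₀(48.7/3.9)
    = 0.04423 × 1.096 = 0.0485 m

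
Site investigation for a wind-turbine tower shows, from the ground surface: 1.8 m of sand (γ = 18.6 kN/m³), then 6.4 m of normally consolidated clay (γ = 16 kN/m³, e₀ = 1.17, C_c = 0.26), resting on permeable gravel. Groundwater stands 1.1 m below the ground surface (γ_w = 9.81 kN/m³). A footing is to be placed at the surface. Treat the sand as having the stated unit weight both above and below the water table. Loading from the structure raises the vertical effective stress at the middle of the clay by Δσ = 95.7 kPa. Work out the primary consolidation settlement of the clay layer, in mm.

Mid-depth of clay below the ground surface: z = 1.8 + 6.4/2 = 5 m.
Total vertical stress at mid-clay: σ_v = 18.6×1.8 + 16×3.2 = 84.68 kPa.
Pore pressure: u = 9.81×(5 − 1.1) = 38.259 kPa.
Initial effective stress: σ'_0 = σ_v − u = 84.68 − 38.259 = 46.421 kPa.
Final effective stress: σ'_f = σ'_0 + Δσ = 46.421 + 95.7 = 142.12 kPa.
Normally consolidated clay, so the full stress increment lies on the virgin compression line:
S_c = C_c·H/(1+e₀)·log₁₀(σ'_f/σ'_0) = 0.26×6.4/(1+1.17)×log₁₀(142.12/46.421)
    = 0.76682 × 0.48594 = 0.3726 m

S_c ≈ 373 mm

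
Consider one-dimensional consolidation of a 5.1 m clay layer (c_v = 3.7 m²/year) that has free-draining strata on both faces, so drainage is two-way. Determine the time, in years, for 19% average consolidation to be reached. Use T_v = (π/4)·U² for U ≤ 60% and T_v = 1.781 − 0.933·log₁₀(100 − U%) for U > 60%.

t ≈ 0.0498 years

Drainage path length: H_d = H/2 = 2.55 m (double drainage).
U ≤ 60%: T_v = (π/4)·U² = (π/4)×0.19² = 0.028353.
t = T_v·H_d²/c_v = 0.028353×2.55²/3.7 = 0.04983 years.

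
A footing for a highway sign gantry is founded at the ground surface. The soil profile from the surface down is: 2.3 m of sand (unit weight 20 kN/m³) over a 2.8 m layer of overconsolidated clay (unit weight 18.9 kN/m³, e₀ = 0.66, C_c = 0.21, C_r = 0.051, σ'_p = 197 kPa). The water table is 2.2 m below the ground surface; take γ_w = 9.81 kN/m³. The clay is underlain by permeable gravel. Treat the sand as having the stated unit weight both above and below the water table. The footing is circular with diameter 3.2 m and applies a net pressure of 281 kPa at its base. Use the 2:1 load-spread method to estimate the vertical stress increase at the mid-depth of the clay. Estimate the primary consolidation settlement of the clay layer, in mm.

Mid-depth of clay below the ground surface: z = 2.3 + 2.8/2 = 3.7 m.
Total vertical stress at mid-clay: σ_v = 20×2.3 + 18.9×1.4 = 72.46 kPa.
Pore pressure: u = 9.81×(3.7 − 2.2) = 14.715 kPa.
Initial effective stress: σ'_0 = σ_v − u = 72.46 − 14.715 = 57.745 kPa.
Stress increase at mid-clay by the 2:1 spreading method:
Δσ ≈ qD²/(D+z)² = 281×3.2²/(3.2+3.7)² = 60.438 kPa
Final effective stress: σ'_f = 57.745 + 60.438 = 118.18 kPa.
σ'_f = 118.18 ≤ σ'_p = 197 kPa, so the clay remains overconsolidated and only the recompression index applies:
S_c = C_r·H/(1+e₀)·log₁₀(σ'_f/σ'_0) = 0.051×2.8/1.66×log₁₀(118.18/57.745)
    = 0.086022 × 0.31103 = 0.02676 m

S_c ≈ 26.8 mm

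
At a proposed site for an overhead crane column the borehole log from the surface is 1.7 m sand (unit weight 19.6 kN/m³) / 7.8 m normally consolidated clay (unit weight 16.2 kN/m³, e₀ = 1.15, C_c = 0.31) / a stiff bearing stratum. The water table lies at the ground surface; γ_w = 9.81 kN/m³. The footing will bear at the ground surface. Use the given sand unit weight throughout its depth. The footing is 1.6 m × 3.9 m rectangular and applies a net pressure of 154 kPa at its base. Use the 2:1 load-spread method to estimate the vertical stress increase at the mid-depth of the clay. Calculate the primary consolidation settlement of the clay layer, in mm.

Mid-depth of clay below the ground surface: z = 1.7 + 7.8/2 = 5.6 m.
Total vertical stress at mid-clay: σ_v = 19.6×1.7 + 16.2×3.9 = 96.5 kPa.
Pore pressure: u = 9.81×(5.6 − 0) = 54.936 kPa.
Initial effective stress: σ'_0 = σ_v − u = 96.5 − 54.936 = 41.564 kPa.
Stress increase at mid-clay by the 2:1 spreading method:
Δσ = qBL/((B+z)(L+z)) = 154×1.6×3.9/((1.6+5.6)(3.9+5.6)) = 14.049 kPa
Final effective stress: σ'_f = σ'_0 + Δσ = 41.564 + 14.049 = 55.613 kPa.
Normally consolidated clay, so the full stress increment lies on the virgin compression line:
S_c = C_c·H/(1+e₀)·log₁₀(σ'_f/σ'_0) = 0.31×7.8/(1+1.15)×log₁₀(55.613/41.564)
    = 1.1247 × 0.12646 = 0.1422 m

S_c ≈ 142 mm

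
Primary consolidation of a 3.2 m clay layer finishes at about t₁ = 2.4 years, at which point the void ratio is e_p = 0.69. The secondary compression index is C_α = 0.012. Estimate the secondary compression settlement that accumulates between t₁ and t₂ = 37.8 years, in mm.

Secondary compression: S_s = C_α·H/(1+e_p)·log₁₀(t₂/t₁)
S_s = 0.012×3.2/(1+0.69)×log₁₀(37.8/2.4)
    = 0.02272 × 1.197 = 0.0272 m

S_s ≈ 27.2 mm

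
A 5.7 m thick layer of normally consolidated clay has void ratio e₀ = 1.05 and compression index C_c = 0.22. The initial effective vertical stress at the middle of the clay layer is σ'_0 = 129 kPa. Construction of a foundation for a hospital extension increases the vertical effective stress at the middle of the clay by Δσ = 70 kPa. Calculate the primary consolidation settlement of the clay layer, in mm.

S_c ≈ 115 mm

Final effective stress: σ'_f = σ'_0 + Δσ = 129 + 70 = 199 kPa.
Normally consolidated clay, so the full stress increment lies on the virgin compression line:
S_c = C_c·H/(1+e₀)·log₁₀(σ'_f/σ'_0) = 0.22×5.7/(1+1.05)×log₁₀(199/129)
    = 0.61171 × 0.18826 = 0.1152 m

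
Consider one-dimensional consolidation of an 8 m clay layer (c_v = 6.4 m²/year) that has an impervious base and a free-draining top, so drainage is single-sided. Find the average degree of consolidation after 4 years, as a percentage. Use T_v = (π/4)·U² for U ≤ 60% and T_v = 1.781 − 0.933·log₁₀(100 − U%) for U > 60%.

U ≈ 69.8 %

Drainage path length: H_d = H = 8 m (single drainage).
T_v = c_v·t/H_d² = 6.4×4/8² = 0.4.
T_v = 0.4 corresponds to the U > 60% branch:
U = 1 − 10^((1.781 − T_v)/0.933)/100 = 0.6979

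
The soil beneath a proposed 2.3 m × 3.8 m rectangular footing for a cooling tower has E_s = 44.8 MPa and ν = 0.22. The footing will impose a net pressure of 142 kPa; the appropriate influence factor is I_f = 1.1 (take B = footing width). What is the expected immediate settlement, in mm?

S_e ≈ 7.63 mm

Immediate (elastic) settlement: S_e = q·B·(1−ν²)/E_s · I_f.
E_s = 44.8 MPa = 44800 kPa.
S_e = 142 × 2.3 × (1 − 0.22²) / 44800 × 1.1
    = 142 × 2.3 × 0.9516 / 44800 × 1.1
    = 0.007631 m = 7.631 mm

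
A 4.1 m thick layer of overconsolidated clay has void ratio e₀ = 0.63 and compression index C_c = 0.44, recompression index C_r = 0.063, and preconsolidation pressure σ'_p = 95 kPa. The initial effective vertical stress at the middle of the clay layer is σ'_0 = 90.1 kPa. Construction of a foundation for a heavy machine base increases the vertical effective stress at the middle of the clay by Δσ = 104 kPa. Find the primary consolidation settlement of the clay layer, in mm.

Final effective stress: σ'_f = 90.1 + 104 = 194.1 kPa.
σ'_f = 194.1 > σ'_p = 95 kPa, so the stress path crosses the preconsolidation pressure — recompression up to σ'_p, then virgin compression beyond:
S_c = H/(1+e₀)·[C_r·log₁₀(σ'_p/σ'_0) + C_c·log₁₀(σ'_f/σ'_p)]
    = 4.1/1.63 × [0.063×log₁₀(95/90.1) + 0.44×log₁₀(194.1/95)]
    = 2.5153 × [0.0014489 + 0.13653] = 0.3471 m

S_c ≈ 347 mm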